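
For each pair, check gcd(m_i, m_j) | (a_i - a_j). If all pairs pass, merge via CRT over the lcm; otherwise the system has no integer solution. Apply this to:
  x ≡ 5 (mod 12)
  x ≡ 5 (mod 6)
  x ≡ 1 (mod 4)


Moduli 12, 6, 4 are not pairwise coprime, so CRT works modulo lcm(m_i) when all pairwise compatibility conditions hold.
Pairwise compatibility: gcd(m_i, m_j) must divide a_i - a_j for every pair.
Merge one congruence at a time:
  Start: x ≡ 5 (mod 12).
  Combine with x ≡ 5 (mod 6): gcd(12, 6) = 6; 5 - 5 = 0, which IS divisible by 6, so compatible.
    Write x = 5 + 12·t and substitute into x ≡ 5 (mod 6): 12·t ≡ 5 − 5 = 0 (mod 6).
    Divide the congruence (and modulus) by g = 6: 2·t ≡ 0 (mod 1).
    Modulo 1 every t works; take t = 0.
    Then x = 5 + 12·0 = 5, valid modulo lcm(12, 6) = 12: x ≡ 5 (mod 12).
  Combine with x ≡ 1 (mod 4): gcd(12, 4) = 4; 1 - 5 = -4, which IS divisible by 4, so compatible.
    Write x = 5 + 12·t and substitute into x ≡ 1 (mod 4): 12·t ≡ 1 − 5 = -4 (mod 4).
    Divide the congruence (and modulus) by g = 4: 3·t ≡ -1 (mod 1).
    Modulo 1 every t works; take t = 0.
    Then x = 5 + 12·0 = 5, valid modulo lcm(12, 4) = 12: x ≡ 5 (mod 12).
Verify: 5 mod 12 = 5, 5 mod 6 = 5, 5 mod 4 = 1.

x ≡ 5 (mod 12).


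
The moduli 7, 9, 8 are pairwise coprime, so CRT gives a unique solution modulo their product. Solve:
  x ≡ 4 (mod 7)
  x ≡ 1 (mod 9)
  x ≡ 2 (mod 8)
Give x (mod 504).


Moduli 7, 9, 8 are pairwise coprime; by CRT there is a unique solution modulo M = 7 · 9 · 8 = 504.
Solve pairwise, accumulating the modulus:
  Start with x ≡ 4 (mod 7).
  Combine with x ≡ 1 (mod 9): since gcd(7, 9) = 1, we get a unique residue mod 63.
    Write x = 4 + 7·t and substitute into x ≡ 1 (mod 9): 7·t ≡ 1 − 4 = -3 (mod 9).
    Reduce coefficients mod 9: 7·t ≡ 6 (mod 9).
    The inverse of 7 mod 9 is 4 (since 7·4 = 28 = 3·9 + 1), so t ≡ 4·6 = 24 ≡ 6 (mod 9).
    Then x = 4 + 7·6 = 46, valid modulo lcm(7, 9) = 63: x ≡ 46 (mod 63).
  Combine with x ≡ 2 (mod 8): since gcd(63, 8) = 1, we get a unique residue mod 504.
    Write x = 46 + 63·t and substitute into x ≡ 2 (mod 8): 63·t ≡ 2 − 46 = -44 (mod 8).
    Reduce coefficients mod 8: 7·t ≡ 4 (mod 8).
    The inverse of 7 mod 8 is 7 (since 7·7 = 49 = 6·8 + 1), so t ≡ 7·4 = 28 ≡ 4 (mod 8).
    Then x = 46 + 63·4 = 298, valid modulo lcm(63, 8) = 504: x ≡ 298 (mod 504).
Verify: 298 mod 7 = 4 ✓, 298 mod 9 = 1 ✓, 298 mod 8 = 2 ✓.

x ≡ 298 (mod 504).


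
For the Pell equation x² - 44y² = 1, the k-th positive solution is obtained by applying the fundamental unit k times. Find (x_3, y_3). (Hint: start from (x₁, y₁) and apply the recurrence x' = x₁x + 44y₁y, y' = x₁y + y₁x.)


Step 1: Find the fundamental solution (x₁, y₁) of x² - 44y² = 1.
  Expand √44 as a continued fraction. a₀ = ⌊√44⌋ = 6; iterate m_{k+1} = d_k·a_k − m_k, d_{k+1} = (44 − m_{k+1}²)/d_k, a_{k+1} = ⌊(a₀ + m_{k+1})/d_{k+1}⌋ (starting m₀ = 0, d₀ = 1), with convergents p_k = a_k·p_{k-1} + p_{k-2}, q_k = a_k·q_{k-1} + q_{k-2} (p₋₁ = 1, q₋₁ = 0):
  k = 0: a₀ = 6; p₀/q₀ = 6/1; p₀² − 44·q₀² = 36 − 44 = -8.
  k = 1: m = 6, d = 8, a = ⌊(6 + 6)/8⌋ = 1; p/q = (1·6 + 1)/(1·1 + 0) = 7/1; p² − 44·q² = 49 − 44 = 5.
  k = 2: m = 2, d = 5, a = ⌊(6 + 2)/5⌋ = 1; p/q = (1·7 + 6)/(1·1 + 1) = 13/2; p² − 44·q² = 169 − 176 = -7.
  k = 3: m = 3, d = 7, a = ⌊(6 + 3)/7⌋ = 1; p/q = (1·13 + 7)/(1·2 + 1) = 20/3; p² − 44·q² = 400 − 396 = 4.
  k = 4: m = 4, d = 4, a = ⌊(6 + 4)/4⌋ = 2; p/q = (2·20 + 13)/(2·3 + 2) = 53/8; p² − 44·q² = 2809 − 2816 = -7.
  k = 5: m = 4, d = 7, a = ⌊(6 + 4)/7⌋ = 1; p/q = (1·53 + 20)/(1·8 + 3) = 73/11; p² − 44·q² = 5329 − 5324 = 5.
  k = 6: m = 3, d = 5, a = ⌊(6 + 3)/5⌋ = 1; p/q = (1·73 + 53)/(1·11 + 8) = 126/19; p² − 44·q² = 15876 − 15884 = -8.
  k = 7: m = 2, d = 8, a = ⌊(6 + 2)/8⌋ = 1; p/q = (1·126 + 73)/(1·19 + 11) = 199/30; p² − 44·q² = 39601 − 39600 = 1.
  The first convergent with p² − 44·q² = 1 gives the fundamental solution (x₁, y₁) = (199, 30).
Step 2: Apply the recurrence (x_{n+1}, y_{n+1}) = (x₁x_n + 44y₁y_n, x₁y_n + y₁x_n) repeatedly.
  From (x_1, y_1) = (199, 30): x_2 = 199·199 + 44·30·30 = 79201; y_2 = 199·30 + 30·199 = 11940.
  From (x_2, y_2) = (79201, 11940): x_3 = 199·79201 + 44·30·11940 = 31521799; y_3 = 199·11940 + 30·79201 = 4752090.
Step 3: Verify x_3² - 44·y_3² = 993623812196401 - 993623812196400 = 1 (should be 1). ✓

(x_1, y_1) = (199, 30); (x_3, y_3) = (31521799, 4752090).


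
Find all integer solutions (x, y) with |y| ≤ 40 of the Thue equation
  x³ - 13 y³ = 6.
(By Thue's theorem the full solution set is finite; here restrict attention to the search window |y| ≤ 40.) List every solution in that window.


The equation is x³ - 13y³ = 6. For fixed y, x³ = 13·y³ + 6, so a solution requires the RHS to be a perfect cube.
Strategy: iterate y from -40 to 40, compute RHS = 13·y³ + 6, and check whether it is a (positive or negative) perfect cube.
Check small values of y:
  y = 0: RHS = 6 is not a perfect cube.
  y = 1: RHS = 19 is not a perfect cube.
  y = -1: RHS = -7 is not a perfect cube.
  y = 2: RHS = 110 is not a perfect cube.
  y = -2: RHS = -98 is not a perfect cube.
  y = 3: RHS = 357 is not a perfect cube.
  y = -3: RHS = -345 is not a perfect cube.
Continuing the search up to |y| = 40 finds no solutions either.
No (x, y) in the scanned range satisfies the equation.

No integer solutions with |y| ≤ 40.


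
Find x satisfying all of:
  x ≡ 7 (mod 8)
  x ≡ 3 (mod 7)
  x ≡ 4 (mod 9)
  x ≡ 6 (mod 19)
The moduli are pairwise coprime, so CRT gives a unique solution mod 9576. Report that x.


Product of moduli M = 8 · 7 · 9 · 19 = 9576.
Merge one congruence at a time:
  Start: x ≡ 7 (mod 8).
  Combine with x ≡ 3 (mod 7); new modulus lcm = 56.
    Write x = 7 + 8·t and substitute into x ≡ 3 (mod 7): 8·t ≡ 3 − 7 = -4 (mod 7).
    Reduce coefficients mod 7: 1·t ≡ 3 (mod 7).
    So t ≡ 3 (mod 7).
    Then x = 7 + 8·3 = 31, valid modulo lcm(8, 7) = 56: x ≡ 31 (mod 56).
  Combine with x ≡ 4 (mod 9); new modulus lcm = 504.
    Write x = 31 + 56·t and substitute into x ≡ 4 (mod 9): 56·t ≡ 4 − 31 = -27 (mod 9).
    Reduce coefficients mod 9: 2·t ≡ 0 (mod 9).
    The inverse of 2 mod 9 is 5 (since 2·5 = 10 = 1·9 + 1), so t ≡ 5·0 = 0 ≡ 0 (mod 9).
    Then x = 31 + 56·0 = 31, valid modulo lcm(56, 9) = 504: x ≡ 31 (mod 504).
  Combine with x ≡ 6 (mod 19); new modulus lcm = 9576.
    Write x = 31 + 504·t and substitute into x ≡ 6 (mod 19): 504·t ≡ 6 − 31 = -25 (mod 19).
    Reduce coefficients mod 19: 10·t ≡ 13 (mod 19).
    The inverse of 10 mod 19 is 2 (since 10·2 = 20 = 1·19 + 1), so t ≡ 2·13 = 26 ≡ 7 (mod 19).
    Then x = 31 + 504·7 = 3559, valid modulo lcm(504, 19) = 9576: x ≡ 3559 (mod 9576).
Verify against each original: 3559 mod 8 = 7, 3559 mod 7 = 3, 3559 mod 9 = 4, 3559 mod 19 = 6.

x ≡ 3559 (mod 9576).


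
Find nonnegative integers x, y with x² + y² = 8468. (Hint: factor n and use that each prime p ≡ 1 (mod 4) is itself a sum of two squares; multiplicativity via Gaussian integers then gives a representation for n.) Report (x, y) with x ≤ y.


Step 1: Factor n = 8468 = 2^2 · 29 · 73.
Step 2: Check the mod-4 condition on each prime factor: 2 = 2 (special); 29 ≡ 1 (mod 4), exponent 1; 73 ≡ 1 (mod 4), exponent 1.
All primes ≡ 3 (mod 4) appear to even exponent (or don't appear), so by the two-squares theorem n IS expressible as a sum of two squares.
Step 3: Build a representation. Group n = k² · m with k = 2 and m = 29 · 73 = 2117 (a product of primes ≡ 1 (mod 4)); a representation of m scales to one of n via (k·x)² + (k·y)² = k²(x² + y²). Each prime p ≡ 1 (mod 4) is itself a sum of two squares; find a² by testing p − a² for a perfect square:
  29: 29 − 1² = 28, 29 − 2² = 25 = 5² ⇒ 29 = 2² + 5².
  73: 73 − 1² = 72, 73 − 2² = 69, 73 − 3² = 64 = 8² ⇒ 73 = 3² + 8².
  Combine using the Brahmagupta–Fibonacci identity (a² + b²)(c² + d²) = (ac − bd)² + (ad + bc)² = (ac + bd)² + (ad − bc)²:
  29 · 73 = 2117: from (2² + 5²)(3² + 8²), take (2·3 − 5·8, 2·8 + 5·3) = (6 − 40, 16 + 15) = (-34, 31); dropping signs (only squares matter) gives (34, 31); check 34² + 31² = 1156 + 961 = 2117 ✓.
  Scale by k = 2: (2·34, 2·31) = (68, 62).
Step 4: Order so x ≤ y and verify: 62² + 68² = 3844 + 4624 = 8468 = n. ✓

n = 8468 = 62² + 68² (one valid representation with x ≤ y).


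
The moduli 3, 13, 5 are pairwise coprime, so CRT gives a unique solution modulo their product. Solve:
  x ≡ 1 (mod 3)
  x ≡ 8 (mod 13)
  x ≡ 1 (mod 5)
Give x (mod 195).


Moduli 3, 13, 5 are pairwise coprime; by CRT there is a unique solution modulo M = 3 · 13 · 5 = 195.
Solve pairwise, accumulating the modulus:
  Start with x ≡ 1 (mod 3).
  Combine with x ≡ 8 (mod 13): since gcd(3, 13) = 1, we get a unique residue mod 39.
    Write x = 1 + 3·t and substitute into x ≡ 8 (mod 13): 3·t ≡ 8 − 1 = 7 (mod 13).
    The inverse of 3 mod 13 is 9 (since 3·9 = 27 = 2·13 + 1), so t ≡ 9·7 = 63 ≡ 11 (mod 13).
    Then x = 1 + 3·11 = 34, valid modulo lcm(3, 13) = 39: x ≡ 34 (mod 39).
  Combine with x ≡ 1 (mod 5): since gcd(39, 5) = 1, we get a unique residue mod 195.
    Write x = 34 + 39·t and substitute into x ≡ 1 (mod 5): 39·t ≡ 1 − 34 = -33 (mod 5).
    Reduce coefficients mod 5: 4·t ≡ 2 (mod 5).
    The inverse of 4 mod 5 is 4 (since 4·4 = 16 = 3·5 + 1), so t ≡ 4·2 = 8 ≡ 3 (mod 5).
    Then x = 34 + 39·3 = 151, valid modulo lcm(39, 5) = 195: x ≡ 151 (mod 195).
Verify: 151 mod 3 = 1 ✓, 151 mod 13 = 8 ✓, 151 mod 5 = 1 ✓.

x ≡ 151 (mod 195).


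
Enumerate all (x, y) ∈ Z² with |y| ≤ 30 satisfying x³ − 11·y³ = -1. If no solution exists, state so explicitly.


The equation is x³ - 11y³ = -1. For fixed y, x³ = 11·y³ − 1, so a solution requires the RHS to be a perfect cube.
Strategy: iterate y from -30 to 30, compute RHS = 11·y³ − 1, and check whether it is a (positive or negative) perfect cube.
Check small values of y:
  y = 0: RHS = -1 = (-1)³ ⇒ x = -1 works.
  y = 1: RHS = 10 is not a perfect cube.
  y = -1: RHS = -12 is not a perfect cube.
  y = 2: RHS = 87 is not a perfect cube.
  y = -2: RHS = -89 is not a perfect cube.
  y = 3: RHS = 296 is not a perfect cube.
  y = -3: RHS = -298 is not a perfect cube.
Continuing the search up to |y| = 30 finds no further solutions beyond those listed.
Collected solutions: (-1, 0).

Solutions (with |y| ≤ 30): (-1, 0).


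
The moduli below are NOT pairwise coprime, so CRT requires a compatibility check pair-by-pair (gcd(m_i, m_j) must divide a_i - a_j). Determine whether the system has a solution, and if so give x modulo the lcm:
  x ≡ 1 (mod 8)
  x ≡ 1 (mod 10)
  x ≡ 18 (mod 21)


Moduli 8, 10, 21 are not pairwise coprime, so CRT works modulo lcm(m_i) when all pairwise compatibility conditions hold.
Pairwise compatibility: gcd(m_i, m_j) must divide a_i - a_j for every pair.
Merge one congruence at a time:
  Start: x ≡ 1 (mod 8).
  Combine with x ≡ 1 (mod 10): gcd(8, 10) = 2; 1 - 1 = 0, which IS divisible by 2, so compatible.
    Write x = 1 + 8·t and substitute into x ≡ 1 (mod 10): 8·t ≡ 1 − 1 = 0 (mod 10).
    Divide the congruence (and modulus) by g = 2: 4·t ≡ 0 (mod 5).
    The inverse of 4 mod 5 is 4 (since 4·4 = 16 = 3·5 + 1), so t ≡ 4·0 = 0 ≡ 0 (mod 5).
    Then x = 1 + 8·0 = 1, valid modulo lcm(8, 10) = 40: x ≡ 1 (mod 40).
  Combine with x ≡ 18 (mod 21): gcd(40, 21) = 1; 18 - 1 = 17, which IS divisible by 1, so compatible.
    Write x = 1 + 40·t and substitute into x ≡ 18 (mod 21): 40·t ≡ 18 − 1 = 17 (mod 21).
    Reduce coefficients mod 21: 19·t ≡ 17 (mod 21).
    The inverse of 19 mod 21 is 10 (since 19·10 = 190 = 9·21 + 1), so t ≡ 10·17 = 170 ≡ 2 (mod 21).
    Then x = 1 + 40·2 = 81, valid modulo lcm(40, 21) = 840: x ≡ 81 (mod 840).
Verify: 81 mod 8 = 1, 81 mod 10 = 1, 81 mod 21 = 18.

x ≡ 81 (mod 840).


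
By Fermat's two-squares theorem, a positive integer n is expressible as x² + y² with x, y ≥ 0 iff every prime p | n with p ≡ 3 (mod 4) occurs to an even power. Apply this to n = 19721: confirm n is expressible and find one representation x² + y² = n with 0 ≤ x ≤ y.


Step 1: Factor n = 19721 = 13 · 37 · 41.
Step 2: Check the mod-4 condition on each prime factor: 13 ≡ 1 (mod 4), exponent 1; 37 ≡ 1 (mod 4), exponent 1; 41 ≡ 1 (mod 4), exponent 1.
All primes ≡ 3 (mod 4) appear to even exponent (or don't appear), so by the two-squares theorem n IS expressible as a sum of two squares.
Step 3: Build a representation. Here n = 13 · 37 · 41 is a product of primes ≡ 1 (mod 4). Each prime p ≡ 1 (mod 4) is itself a sum of two squares; find a² by testing p − a² for a perfect square:
  13: 13 − 1² = 12, 13 − 2² = 9 = 3² ⇒ 13 = 2² + 3².
  37: 37 − 1² = 36 = 6² ⇒ 37 = 1² + 6².
  41: 41 − 1² = 40, 41 − 2² = 37, 41 − 3² = 32, 41 − 4² = 25 = 5² ⇒ 41 = 4² + 5².
  Combine using the Brahmagupta–Fibonacci identity (a² + b²)(c² + d²) = (ac − bd)² + (ad + bc)² = (ac + bd)² + (ad − bc)²:
  13 · 37 = 481: from (2² + 3²)(1² + 6²), take (2·1 − 3·6, 2·6 + 3·1) = (2 − 18, 12 + 3) = (-16, 15); dropping signs (only squares matter) gives (16, 15); check 16² + 15² = 256 + 225 = 481 ✓.
  481 · 41 = 19721: from (16² + 15²)(4² + 5²), take (16·4 − 15·5, 16·5 + 15·4) = (64 − 75, 80 + 60) = (-11, 140); dropping signs (only squares matter) gives (11, 140); check 11² + 140² = 121 + 19600 = 19721 ✓.
Step 4: Order so x ≤ y and verify: 11² + 140² = 121 + 19600 = 19721 = n. ✓

n = 19721 = 11² + 140² (one valid representation with x ≤ y).


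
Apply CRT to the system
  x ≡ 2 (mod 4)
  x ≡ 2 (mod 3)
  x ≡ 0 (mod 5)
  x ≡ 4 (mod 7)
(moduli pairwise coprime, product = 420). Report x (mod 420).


Product of moduli M = 4 · 3 · 5 · 7 = 420.
Merge one congruence at a time:
  Start: x ≡ 2 (mod 4).
  Combine with x ≡ 2 (mod 3); new modulus lcm = 12.
    Write x = 2 + 4·t and substitute into x ≡ 2 (mod 3): 4·t ≡ 2 − 2 = 0 (mod 3).
    Reduce coefficients mod 3: 1·t ≡ 0 (mod 3).
    So t ≡ 0 (mod 3).
    Then x = 2 + 4·0 = 2, valid modulo lcm(4, 3) = 12: x ≡ 2 (mod 12).
  Combine with x ≡ 0 (mod 5); new modulus lcm = 60.
    Write x = 2 + 12·t and substitute into x ≡ 0 (mod 5): 12·t ≡ 0 − 2 = -2 (mod 5).
    Reduce coefficients mod 5: 2·t ≡ 3 (mod 5).
    The inverse of 2 mod 5 is 3 (since 2·3 = 6 = 1·5 + 1), so t ≡ 3·3 = 9 ≡ 4 (mod 5).
    Then x = 2 + 12·4 = 50, valid modulo lcm(12, 5) = 60: x ≡ 50 (mod 60).
  Combine with x ≡ 4 (mod 7); new modulus lcm = 420.
    Write x = 50 + 60·t and substitute into x ≡ 4 (mod 7): 60·t ≡ 4 − 50 = -46 (mod 7).
    Reduce coefficients mod 7: 4·t ≡ 3 (mod 7).
    The inverse of 4 mod 7 is 2 (since 4·2 = 8 = 1·7 + 1), so t ≡ 2·3 = 6 ≡ 6 (mod 7).
    Then x = 50 + 60·6 = 410, valid modulo lcm(60, 7) = 420: x ≡ 410 (mod 420).
Verify against each original: 410 mod 4 = 2, 410 mod 3 = 2, 410 mod 5 = 0, 410 mod 7 = 4.

x ≡ 410 (mod 420).


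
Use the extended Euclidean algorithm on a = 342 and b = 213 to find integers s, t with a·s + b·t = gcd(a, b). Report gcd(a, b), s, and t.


Euclidean algorithm on (342, 213) — divide until remainder is 0:
  342 = 1 · 213 + 129
  213 = 1 · 129 + 84
  129 = 1 · 84 + 45
  84 = 1 · 45 + 39
  45 = 1 · 39 + 6
  39 = 6 · 6 + 3
  6 = 2 · 3 + 0
gcd(342, 213) = 3.
Track Bezout coefficients alongside the remainders: start with r₀ = 342 = a·1 + b·0 (s = 1, t = 0) and r₁ = 213 = a·0 + b·1 (s = 0, t = 1); each new remainder r_{k+1} = r_{k-1} − q_k·r_k inherits s_{k+1} = s_{k-1} − q_k·s_k, t_{k+1} = t_{k-1} − q_k·t_k, so r_k = a·s_k + b·t_k at every step:
  q = 1: r = 129, s = 1 − 1·0 = 1, t = 0 − 1·1 = -1  (check: 342·1 + 213·(-1) = 129)
  q = 1: r = 84, s = 0 − 1·1 = -1, t = 1 − 1·(-1) = 2  (check: 342·(-1) + 213·2 = 84)
  q = 1: r = 45, s = 1 − 1·(-1) = 2, t = -1 − 1·2 = -3  (check: 342·2 + 213·(-3) = 45)
  q = 1: r = 39, s = -1 − 1·2 = -3, t = 2 − 1·(-3) = 5  (check: 342·(-3) + 213·5 = 39)
  q = 1: r = 6, s = 2 − 1·(-3) = 5, t = -3 − 1·5 = -8  (check: 342·5 + 213·(-8) = 6)
  q = 6: r = 3, s = -3 − 6·5 = -33, t = 5 − 6·(-8) = 53  (check: 342·(-33) + 213·53 = 3)
The row with r = 3 (the gcd) gives the Bezout coefficients s = -33, t = 53.
Result: 342 · (-33) + 213 · (53) = 3.

gcd(342, 213) = 3; s = -33, t = 53 (check: 342·(-33) + 213·53 = 3).


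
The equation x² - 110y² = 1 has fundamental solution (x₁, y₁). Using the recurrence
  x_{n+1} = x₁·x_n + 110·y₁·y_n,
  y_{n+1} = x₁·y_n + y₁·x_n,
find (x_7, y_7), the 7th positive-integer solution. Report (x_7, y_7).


Step 1: Find the fundamental solution (x₁, y₁) of x² - 110y² = 1.
  Expand √110 as a continued fraction. a₀ = ⌊√110⌋ = 10; iterate m_{k+1} = d_k·a_k − m_k, d_{k+1} = (110 − m_{k+1}²)/d_k, a_{k+1} = ⌊(a₀ + m_{k+1})/d_{k+1}⌋ (starting m₀ = 0, d₀ = 1), with convergents p_k = a_k·p_{k-1} + p_{k-2}, q_k = a_k·q_{k-1} + q_{k-2} (p₋₁ = 1, q₋₁ = 0):
  k = 0: a₀ = 10; p₀/q₀ = 10/1; p₀² − 110·q₀² = 100 − 110 = -10.
  k = 1: m = 10, d = 10, a = ⌊(10 + 10)/10⌋ = 2; p/q = (2·10 + 1)/(2·1 + 0) = 21/2; p² − 110·q² = 441 − 440 = 1.
  The first convergent with p² − 110·q² = 1 gives the fundamental solution (x₁, y₁) = (21, 2).
Step 2: Apply the recurrence (x_{n+1}, y_{n+1}) = (x₁x_n + 110y₁y_n, x₁y_n + y₁x_n) repeatedly.
  From (x_1, y_1) = (21, 2): x_2 = 21·21 + 110·2·2 = 881; y_2 = 21·2 + 2·21 = 84.
  From (x_2, y_2) = (881, 84): x_3 = 21·881 + 110·2·84 = 36981; y_3 = 21·84 + 2·881 = 3526.
  From (x_3, y_3) = (36981, 3526): x_4 = 21·36981 + 110·2·3526 = 1552321; y_4 = 21·3526 + 2·36981 = 148008.
  From (x_4, y_4) = (1552321, 148008): x_5 = 21·1552321 + 110·2·148008 = 65160501; y_5 = 21·148008 + 2·1552321 = 6212810.
  From (x_5, y_5) = (65160501, 6212810): x_6 = 21·65160501 + 110·2·6212810 = 2735188721; y_6 = 21·6212810 + 2·65160501 = 260790012.
  From (x_6, y_6) = (2735188721, 260790012): x_7 = 21·2735188721 + 110·2·260790012 = 114812765781; y_7 = 21·260790012 + 2·2735188721 = 10946967694.
Step 3: Verify x_7² - 110·y_7² = 13181971186282764539961 - 13181971186282764539960 = 1 (should be 1). ✓

(x_1, y_1) = (21, 2); (x_7, y_7) = (114812765781, 10946967694).


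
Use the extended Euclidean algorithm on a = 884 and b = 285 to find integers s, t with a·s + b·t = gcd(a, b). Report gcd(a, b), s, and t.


Euclidean algorithm on (884, 285) — divide until remainder is 0:
  884 = 3 · 285 + 29
  285 = 9 · 29 + 24
  29 = 1 · 24 + 5
  24 = 4 · 5 + 4
  5 = 1 · 4 + 1
  4 = 4 · 1 + 0
gcd(884, 285) = 1.
Track Bezout coefficients alongside the remainders: start with r₀ = 884 = a·1 + b·0 (s = 1, t = 0) and r₁ = 285 = a·0 + b·1 (s = 0, t = 1); each new remainder r_{k+1} = r_{k-1} − q_k·r_k inherits s_{k+1} = s_{k-1} − q_k·s_k, t_{k+1} = t_{k-1} − q_k·t_k, so r_k = a·s_k + b·t_k at every step:
  q = 3: r = 29, s = 1 − 3·0 = 1, t = 0 − 3·1 = -3  (check: 884·1 + 285·(-3) = 29)
  q = 9: r = 24, s = 0 − 9·1 = -9, t = 1 − 9·(-3) = 28  (check: 884·(-9) + 285·28 = 24)
  q = 1: r = 5, s = 1 − 1·(-9) = 10, t = -3 − 1·28 = -31  (check: 884·10 + 285·(-31) = 5)
  q = 4: r = 4, s = -9 − 4·10 = -49, t = 28 − 4·(-31) = 152  (check: 884·(-49) + 285·152 = 4)
  q = 1: r = 1, s = 10 − 1·(-49) = 59, t = -31 − 1·152 = -183  (check: 884·59 + 285·(-183) = 1)
The row with r = 1 (the gcd) gives the Bezout coefficients s = 59, t = -183.
Result: 884 · (59) + 285 · (-183) = 1.

gcd(884, 285) = 1; s = 59, t = -183 (check: 884·59 + 285·(-183) = 1).


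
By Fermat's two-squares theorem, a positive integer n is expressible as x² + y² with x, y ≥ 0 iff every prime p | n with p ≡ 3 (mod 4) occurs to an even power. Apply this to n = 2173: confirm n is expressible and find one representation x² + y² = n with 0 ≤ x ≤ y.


Step 1: Factor n = 2173 = 41 · 53.
Step 2: Check the mod-4 condition on each prime factor: 41 ≡ 1 (mod 4), exponent 1; 53 ≡ 1 (mod 4), exponent 1.
All primes ≡ 3 (mod 4) appear to even exponent (or don't appear), so by the two-squares theorem n IS expressible as a sum of two squares.
Step 3: Build a representation. Here n = 41 · 53 is a product of primes ≡ 1 (mod 4). Each prime p ≡ 1 (mod 4) is itself a sum of two squares; find a² by testing p − a² for a perfect square:
  41: 41 − 1² = 40, 41 − 2² = 37, 41 − 3² = 32, 41 − 4² = 25 = 5² ⇒ 41 = 4² + 5².
  53: 53 − 1² = 52, 53 − 2² = 49 = 7² ⇒ 53 = 2² + 7².
  Combine using the Brahmagupta–Fibonacci identity (a² + b²)(c² + d²) = (ac − bd)² + (ad + bc)² = (ac + bd)² + (ad − bc)²:
  41 · 53 = 2173: from (4² + 5²)(2² + 7²), take (4·2 − 5·7, 4·7 + 5·2) = (8 − 35, 28 + 10) = (-27, 38); dropping signs (only squares matter) gives (27, 38); check 27² + 38² = 729 + 1444 = 2173 ✓.
Step 4: Order so x ≤ y and verify: 27² + 38² = 729 + 1444 = 2173 = n. ✓

n = 2173 = 27² + 38² (one valid representation with x ≤ y).


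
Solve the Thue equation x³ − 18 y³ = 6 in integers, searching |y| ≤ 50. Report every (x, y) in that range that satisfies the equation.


The equation is x³ - 18y³ = 6. For fixed y, x³ = 18·y³ + 6, so a solution requires the RHS to be a perfect cube.
Strategy: iterate y from -50 to 50, compute RHS = 18·y³ + 6, and check whether it is a (positive or negative) perfect cube.
Check small values of y:
  y = 0: RHS = 6 is not a perfect cube.
  y = 1: RHS = 24 is not a perfect cube.
  y = -1: RHS = -12 is not a perfect cube.
  y = 2: RHS = 150 is not a perfect cube.
  y = -2: RHS = -138 is not a perfect cube.
  y = 3: RHS = 492 is not a perfect cube.
  y = -3: RHS = -480 is not a perfect cube.
Continuing the search up to |y| = 50 finds no solutions either.
No (x, y) in the scanned range satisfies the equation.

No integer solutions with |y| ≤ 50.


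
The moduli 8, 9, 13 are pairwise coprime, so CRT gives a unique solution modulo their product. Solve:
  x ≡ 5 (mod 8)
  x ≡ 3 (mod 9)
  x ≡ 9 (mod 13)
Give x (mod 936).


Moduli 8, 9, 13 are pairwise coprime; by CRT there is a unique solution modulo M = 8 · 9 · 13 = 936.
Solve pairwise, accumulating the modulus:
  Start with x ≡ 5 (mod 8).
  Combine with x ≡ 3 (mod 9): since gcd(8, 9) = 1, we get a unique residue mod 72.
    Write x = 5 + 8·t and substitute into x ≡ 3 (mod 9): 8·t ≡ 3 − 5 = -2 (mod 9).
    Reduce coefficients mod 9: 8·t ≡ 7 (mod 9).
    The inverse of 8 mod 9 is 8 (since 8·8 = 64 = 7·9 + 1), so t ≡ 8·7 = 56 ≡ 2 (mod 9).
    Then x = 5 + 8·2 = 21, valid modulo lcm(8, 9) = 72: x ≡ 21 (mod 72).
  Combine with x ≡ 9 (mod 13): since gcd(72, 13) = 1, we get a unique residue mod 936.
    Write x = 21 + 72·t and substitute into x ≡ 9 (mod 13): 72·t ≡ 9 − 21 = -12 (mod 13).
    Reduce coefficients mod 13: 7·t ≡ 1 (mod 13).
    The inverse of 7 mod 13 is 2 (since 7·2 = 14 = 1·13 + 1), so t ≡ 2·1 = 2 ≡ 2 (mod 13).
    Then x = 21 + 72·2 = 165, valid modulo lcm(72, 13) = 936: x ≡ 165 (mod 936).
Verify: 165 mod 8 = 5 ✓, 165 mod 9 = 3 ✓, 165 mod 13 = 9 ✓.

x ≡ 165 (mod 936).


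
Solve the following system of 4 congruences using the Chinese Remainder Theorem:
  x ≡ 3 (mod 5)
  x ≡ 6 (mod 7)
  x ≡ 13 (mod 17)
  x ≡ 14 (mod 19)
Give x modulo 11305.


Product of moduli M = 5 · 7 · 17 · 19 = 11305.
Merge one congruence at a time:
  Start: x ≡ 3 (mod 5).
  Combine with x ≡ 6 (mod 7); new modulus lcm = 35.
    Write x = 3 + 5·t and substitute into x ≡ 6 (mod 7): 5·t ≡ 6 − 3 = 3 (mod 7).
    The inverse of 5 mod 7 is 3 (since 5·3 = 15 = 2·7 + 1), so t ≡ 3·3 = 9 ≡ 2 (mod 7).
    Then x = 3 + 5·2 = 13, valid modulo lcm(5, 7) = 35: x ≡ 13 (mod 35).
  Combine with x ≡ 13 (mod 17); new modulus lcm = 595.
    Write x = 13 + 35·t and substitute into x ≡ 13 (mod 17): 35·t ≡ 13 − 13 = 0 (mod 17).
    Reduce coefficients mod 17: 1·t ≡ 0 (mod 17).
    So t ≡ 0 (mod 17).
    Then x = 13 + 35·0 = 13, valid modulo lcm(35, 17) = 595: x ≡ 13 (mod 595).
  Combine with x ≡ 14 (mod 19); new modulus lcm = 11305.
    Write x = 13 + 595·t and substitute into x ≡ 14 (mod 19): 595·t ≡ 14 − 13 = 1 (mod 19).
    Reduce coefficients mod 19: 6·t ≡ 1 (mod 19).
    The inverse of 6 mod 19 is 16 (since 6·16 = 96 = 5·19 + 1), so t ≡ 16·1 = 16 ≡ 16 (mod 19).
    Then x = 13 + 595·16 = 9533, valid modulo lcm(595, 19) = 11305: x ≡ 9533 (mod 11305).
Verify against each original: 9533 mod 5 = 3, 9533 mod 7 = 6, 9533 mod 17 = 13, 9533 mod 19 = 14.

x ≡ 9533 (mod 11305).


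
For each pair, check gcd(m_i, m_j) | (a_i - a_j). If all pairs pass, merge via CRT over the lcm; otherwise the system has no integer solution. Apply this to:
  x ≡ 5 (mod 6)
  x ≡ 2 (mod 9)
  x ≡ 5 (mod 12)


Moduli 6, 9, 12 are not pairwise coprime, so CRT works modulo lcm(m_i) when all pairwise compatibility conditions hold.
Pairwise compatibility: gcd(m_i, m_j) must divide a_i - a_j for every pair.
Merge one congruence at a time:
  Start: x ≡ 5 (mod 6).
  Combine with x ≡ 2 (mod 9): gcd(6, 9) = 3; 2 - 5 = -3, which IS divisible by 3, so compatible.
    Write x = 5 + 6·t and substitute into x ≡ 2 (mod 9): 6·t ≡ 2 − 5 = -3 (mod 9).
    Divide the congruence (and modulus) by g = 3: 2·t ≡ -1 (mod 3).
    Reduce coefficients mod 3: 2·t ≡ 2 (mod 3).
    The inverse of 2 mod 3 is 2 (since 2·2 = 4 = 1·3 + 1), so t ≡ 2·2 = 4 ≡ 1 (mod 3).
    Then x = 5 + 6·1 = 11, valid modulo lcm(6, 9) = 18: x ≡ 11 (mod 18).
  Combine with x ≡ 5 (mod 12): gcd(18, 12) = 6; 5 - 11 = -6, which IS divisible by 6, so compatible.
    Write x = 11 + 18·t and substitute into x ≡ 5 (mod 12): 18·t ≡ 5 − 11 = -6 (mod 12).
    Divide the congruence (and modulus) by g = 6: 3·t ≡ -1 (mod 2).
    Reduce coefficients mod 2: 1·t ≡ 1 (mod 2).
    So t ≡ 1 (mod 2).
    Then x = 11 + 18·1 = 29, valid modulo lcm(18, 12) = 36: x ≡ 29 (mod 36).
Verify: 29 mod 6 = 5, 29 mod 9 = 2, 29 mod 12 = 5.

x ≡ 29 (mod 36).


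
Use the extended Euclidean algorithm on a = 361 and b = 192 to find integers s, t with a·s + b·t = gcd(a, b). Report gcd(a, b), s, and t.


Euclidean algorithm on (361, 192) — divide until remainder is 0:
  361 = 1 · 192 + 169
  192 = 1 · 169 + 23
  169 = 7 · 23 + 8
  23 = 2 · 8 + 7
  8 = 1 · 7 + 1
  7 = 7 · 1 + 0
gcd(361, 192) = 1.
Track Bezout coefficients alongside the remainders: start with r₀ = 361 = a·1 + b·0 (s = 1, t = 0) and r₁ = 192 = a·0 + b·1 (s = 0, t = 1); each new remainder r_{k+1} = r_{k-1} − q_k·r_k inherits s_{k+1} = s_{k-1} − q_k·s_k, t_{k+1} = t_{k-1} − q_k·t_k, so r_k = a·s_k + b·t_k at every step:
  q = 1: r = 169, s = 1 − 1·0 = 1, t = 0 − 1·1 = -1  (check: 361·1 + 192·(-1) = 169)
  q = 1: r = 23, s = 0 − 1·1 = -1, t = 1 − 1·(-1) = 2  (check: 361·(-1) + 192·2 = 23)
  q = 7: r = 8, s = 1 − 7·(-1) = 8, t = -1 − 7·2 = -15  (check: 361·8 + 192·(-15) = 8)
  q = 2: r = 7, s = -1 − 2·8 = -17, t = 2 − 2·(-15) = 32  (check: 361·(-17) + 192·32 = 7)
  q = 1: r = 1, s = 8 − 1·(-17) = 25, t = -15 − 1·32 = -47  (check: 361·25 + 192·(-47) = 1)
The row with r = 1 (the gcd) gives the Bezout coefficients s = 25, t = -47.
Result: 361 · (25) + 192 · (-47) = 1.

gcd(361, 192) = 1; s = 25, t = -47 (check: 361·25 + 192·(-47) = 1).


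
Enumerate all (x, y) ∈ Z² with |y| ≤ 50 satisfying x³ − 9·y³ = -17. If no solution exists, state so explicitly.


The equation is x³ - 9y³ = -17. For fixed y, x³ = 9·y³ − 17, so a solution requires the RHS to be a perfect cube.
Strategy: iterate y from -50 to 50, compute RHS = 9·y³ − 17, and check whether it is a (positive or negative) perfect cube.
Check small values of y:
  y = 0: RHS = -17 is not a perfect cube.
  y = 1: RHS = -8 = (-2)³ ⇒ x = -2 works.
  y = -1: RHS = -26 is not a perfect cube.
  y = 2: RHS = 55 is not a perfect cube.
  y = -2: RHS = -89 is not a perfect cube.
  y = 3: RHS = 226 is not a perfect cube.
  y = -3: RHS = -260 is not a perfect cube.
Continuing, at y = 25: RHS = 140608 = (52)³ ⇒ x = 52 works.
Searching the remaining y in |y| ≤ 50 finds no further solutions.
Collected solutions: (-2, 1), (52, 25).

Solutions (with |y| ≤ 50): (-2, 1), (52, 25).


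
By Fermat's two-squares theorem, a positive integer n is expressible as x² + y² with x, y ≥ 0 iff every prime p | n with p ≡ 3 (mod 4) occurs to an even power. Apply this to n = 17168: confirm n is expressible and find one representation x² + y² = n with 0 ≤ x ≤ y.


Step 1: Factor n = 17168 = 2^4 · 29 · 37.
Step 2: Check the mod-4 condition on each prime factor: 2 = 2 (special); 29 ≡ 1 (mod 4), exponent 1; 37 ≡ 1 (mod 4), exponent 1.
All primes ≡ 3 (mod 4) appear to even exponent (or don't appear), so by the two-squares theorem n IS expressible as a sum of two squares.
Step 3: Build a representation. Group n = k² · m with k = 4 and m = 29 · 37 = 1073 (a product of primes ≡ 1 (mod 4)); a representation of m scales to one of n via (k·x)² + (k·y)² = k²(x² + y²). Each prime p ≡ 1 (mod 4) is itself a sum of two squares; find a² by testing p − a² for a perfect square:
  29: 29 − 1² = 28, 29 − 2² = 25 = 5² ⇒ 29 = 2² + 5².
  37: 37 − 1² = 36 = 6² ⇒ 37 = 1² + 6².
  Combine using the Brahmagupta–Fibonacci identity (a² + b²)(c² + d²) = (ac − bd)² + (ad + bc)² = (ac + bd)² + (ad − bc)²:
  29 · 37 = 1073: from (2² + 5²)(1² + 6²), take (2·1 − 5·6, 2·6 + 5·1) = (2 − 30, 12 + 5) = (-28, 17); dropping signs (only squares matter) gives (28, 17); check 28² + 17² = 784 + 289 = 1073 ✓.
  Scale by k = 4: (4·28, 4·17) = (112, 68).
Step 4: Order so x ≤ y and verify: 68² + 112² = 4624 + 12544 = 17168 = n. ✓

n = 17168 = 68² + 112² (one valid representation with x ≤ y).


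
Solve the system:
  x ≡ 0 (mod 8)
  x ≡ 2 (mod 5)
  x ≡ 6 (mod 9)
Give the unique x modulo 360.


Moduli 8, 5, 9 are pairwise coprime; by CRT there is a unique solution modulo M = 8 · 5 · 9 = 360.
Solve pairwise, accumulating the modulus:
  Start with x ≡ 0 (mod 8).
  Combine with x ≡ 2 (mod 5): since gcd(8, 5) = 1, we get a unique residue mod 40.
    Write x = 0 + 8·t and substitute into x ≡ 2 (mod 5): 8·t ≡ 2 − 0 = 2 (mod 5).
    Reduce coefficients mod 5: 3·t ≡ 2 (mod 5).
    The inverse of 3 mod 5 is 2 (since 3·2 = 6 = 1·5 + 1), so t ≡ 2·2 = 4 ≡ 4 (mod 5).
    Then x = 0 + 8·4 = 32, valid modulo lcm(8, 5) = 40: x ≡ 32 (mod 40).
  Combine with x ≡ 6 (mod 9): since gcd(40, 9) = 1, we get a unique residue mod 360.
    Write x = 32 + 40·t and substitute into x ≡ 6 (mod 9): 40·t ≡ 6 − 32 = -26 (mod 9).
    Reduce coefficients mod 9: 4·t ≡ 1 (mod 9).
    The inverse of 4 mod 9 is 7 (since 4·7 = 28 = 3·9 + 1), so t ≡ 7·1 = 7 ≡ 7 (mod 9).
    Then x = 32 + 40·7 = 312, valid modulo lcm(40, 9) = 360: x ≡ 312 (mod 360).
Verify: 312 mod 8 = 0 ✓, 312 mod 5 = 2 ✓, 312 mod 9 = 6 ✓.

x ≡ 312 (mod 360).


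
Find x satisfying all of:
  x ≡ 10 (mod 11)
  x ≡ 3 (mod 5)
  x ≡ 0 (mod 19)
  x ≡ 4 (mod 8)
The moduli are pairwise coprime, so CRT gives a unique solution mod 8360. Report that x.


Product of moduli M = 11 · 5 · 19 · 8 = 8360.
Merge one congruence at a time:
  Start: x ≡ 10 (mod 11).
  Combine with x ≡ 3 (mod 5); new modulus lcm = 55.
    Write x = 10 + 11·t and substitute into x ≡ 3 (mod 5): 11·t ≡ 3 − 10 = -7 (mod 5).
    Reduce coefficients mod 5: 1·t ≡ 3 (mod 5).
    So t ≡ 3 (mod 5).
    Then x = 10 + 11·3 = 43, valid modulo lcm(11, 5) = 55: x ≡ 43 (mod 55).
  Combine with x ≡ 0 (mod 19); new modulus lcm = 1045.
    Write x = 43 + 55·t and substitute into x ≡ 0 (mod 19): 55·t ≡ 0 − 43 = -43 (mod 19).
    Reduce coefficients mod 19: 17·t ≡ 14 (mod 19).
    The inverse of 17 mod 19 is 9 (since 17·9 = 153 = 8·19 + 1), so t ≡ 9·14 = 126 ≡ 12 (mod 19).
    Then x = 43 + 55·12 = 703, valid modulo lcm(55, 19) = 1045: x ≡ 703 (mod 1045).
  Combine with x ≡ 4 (mod 8); new modulus lcm = 8360.
    Write x = 703 + 1045·t and substitute into x ≡ 4 (mod 8): 1045·t ≡ 4 − 703 = -699 (mod 8).
    Reduce coefficients mod 8: 5·t ≡ 5 (mod 8).
    The inverse of 5 mod 8 is 5 (since 5·5 = 25 = 3·8 + 1), so t ≡ 5·5 = 25 ≡ 1 (mod 8).
    Then x = 703 + 1045·1 = 1748, valid modulo lcm(1045, 8) = 8360: x ≡ 1748 (mod 8360).
Verify against each original: 1748 mod 11 = 10, 1748 mod 5 = 3, 1748 mod 19 = 0, 1748 mod 8 = 4.

x ≡ 1748 (mod 8360).


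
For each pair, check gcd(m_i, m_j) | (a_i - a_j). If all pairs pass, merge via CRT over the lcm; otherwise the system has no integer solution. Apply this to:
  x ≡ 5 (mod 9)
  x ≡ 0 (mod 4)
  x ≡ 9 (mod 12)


Moduli 9, 4, 12 are not pairwise coprime, so CRT works modulo lcm(m_i) when all pairwise compatibility conditions hold.
Pairwise compatibility: gcd(m_i, m_j) must divide a_i - a_j for every pair.
Merge one congruence at a time:
  Start: x ≡ 5 (mod 9).
  Combine with x ≡ 0 (mod 4): gcd(9, 4) = 1; 0 - 5 = -5, which IS divisible by 1, so compatible.
    Write x = 5 + 9·t and substitute into x ≡ 0 (mod 4): 9·t ≡ 0 − 5 = -5 (mod 4).
    Reduce coefficients mod 4: 1·t ≡ 3 (mod 4).
    So t ≡ 3 (mod 4).
    Then x = 5 + 9·3 = 32, valid modulo lcm(9, 4) = 36: x ≡ 32 (mod 36).
  Combine with x ≡ 9 (mod 12): gcd(36, 12) = 12, and 9 - 32 = -23 is NOT divisible by 12.
    ⇒ system is inconsistent (no integer solution).

No solution (the system is inconsistent).


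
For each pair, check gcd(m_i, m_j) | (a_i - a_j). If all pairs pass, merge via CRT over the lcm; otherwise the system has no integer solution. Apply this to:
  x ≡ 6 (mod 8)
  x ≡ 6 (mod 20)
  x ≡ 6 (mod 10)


Moduli 8, 20, 10 are not pairwise coprime, so CRT works modulo lcm(m_i) when all pairwise compatibility conditions hold.
Pairwise compatibility: gcd(m_i, m_j) must divide a_i - a_j for every pair.
Merge one congruence at a time:
  Start: x ≡ 6 (mod 8).
  Combine with x ≡ 6 (mod 20): gcd(8, 20) = 4; 6 - 6 = 0, which IS divisible by 4, so compatible.
    Write x = 6 + 8·t and substitute into x ≡ 6 (mod 20): 8·t ≡ 6 − 6 = 0 (mod 20).
    Divide the congruence (and modulus) by g = 4: 2·t ≡ 0 (mod 5).
    The inverse of 2 mod 5 is 3 (since 2·3 = 6 = 1·5 + 1), so t ≡ 3·0 = 0 ≡ 0 (mod 5).
    Then x = 6 + 8·0 = 6, valid modulo lcm(8, 20) = 40: x ≡ 6 (mod 40).
  Combine with x ≡ 6 (mod 10): gcd(40, 10) = 10; 6 - 6 = 0, which IS divisible by 10, so compatible.
    Write x = 6 + 40·t and substitute into x ≡ 6 (mod 10): 40·t ≡ 6 − 6 = 0 (mod 10).
    Divide the congruence (and modulus) by g = 10: 4·t ≡ 0 (mod 1).
    Modulo 1 every t works; take t = 0.
    Then x = 6 + 40·0 = 6, valid modulo lcm(40, 10) = 40: x ≡ 6 (mod 40).
Verify: 6 mod 8 = 6, 6 mod 20 = 6, 6 mod 10 = 6.

x ≡ 6 (mod 40).


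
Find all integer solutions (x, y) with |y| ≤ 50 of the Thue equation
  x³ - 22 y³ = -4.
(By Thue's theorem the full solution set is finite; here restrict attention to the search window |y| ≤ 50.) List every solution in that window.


The equation is x³ - 22y³ = -4. For fixed y, x³ = 22·y³ − 4, so a solution requires the RHS to be a perfect cube.
Strategy: iterate y from -50 to 50, compute RHS = 22·y³ − 4, and check whether it is a (positive or negative) perfect cube.
Check small values of y:
  y = 0: RHS = -4 is not a perfect cube.
  y = 1: RHS = 18 is not a perfect cube.
  y = -1: RHS = -26 is not a perfect cube.
  y = 2: RHS = 172 is not a perfect cube.
  y = -2: RHS = -180 is not a perfect cube.
  y = 3: RHS = 590 is not a perfect cube.
  y = -3: RHS = -598 is not a perfect cube.
Continuing the search up to |y| = 50 finds no solutions either.
No (x, y) in the scanned range satisfies the equation.

No integer solutions with |y| ≤ 50.


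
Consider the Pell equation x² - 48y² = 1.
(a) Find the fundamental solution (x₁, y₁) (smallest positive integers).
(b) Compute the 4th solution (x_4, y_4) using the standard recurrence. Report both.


Step 1: Find the fundamental solution (x₁, y₁) of x² - 48y² = 1.
  Expand √48 as a continued fraction. a₀ = ⌊√48⌋ = 6; iterate m_{k+1} = d_k·a_k − m_k, d_{k+1} = (48 − m_{k+1}²)/d_k, a_{k+1} = ⌊(a₀ + m_{k+1})/d_{k+1}⌋ (starting m₀ = 0, d₀ = 1), with convergents p_k = a_k·p_{k-1} + p_{k-2}, q_k = a_k·q_{k-1} + q_{k-2} (p₋₁ = 1, q₋₁ = 0):
  k = 0: a₀ = 6; p₀/q₀ = 6/1; p₀² − 48·q₀² = 36 − 48 = -12.
  k = 1: m = 6, d = 12, a = ⌊(6 + 6)/12⌋ = 1; p/q = (1·6 + 1)/(1·1 + 0) = 7/1; p² − 48·q² = 49 − 48 = 1.
  The first convergent with p² − 48·q² = 1 gives the fundamental solution (x₁, y₁) = (7, 1).
Step 2: Apply the recurrence (x_{n+1}, y_{n+1}) = (x₁x_n + 48y₁y_n, x₁y_n + y₁x_n) repeatedly.
  From (x_1, y_1) = (7, 1): x_2 = 7·7 + 48·1·1 = 97; y_2 = 7·1 + 1·7 = 14.
  From (x_2, y_2) = (97, 14): x_3 = 7·97 + 48·1·14 = 1351; y_3 = 7·14 + 1·97 = 195.
  From (x_3, y_3) = (1351, 195): x_4 = 7·1351 + 48·1·195 = 18817; y_4 = 7·195 + 1·1351 = 2716.
Step 3: Verify x_4² - 48·y_4² = 354079489 - 354079488 = 1 (should be 1). ✓

(x_1, y_1) = (7, 1); (x_4, y_4) = (18817, 2716).


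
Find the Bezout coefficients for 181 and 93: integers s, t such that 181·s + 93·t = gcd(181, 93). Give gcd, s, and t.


Euclidean algorithm on (181, 93) — divide until remainder is 0:
  181 = 1 · 93 + 88
  93 = 1 · 88 + 5
  88 = 17 · 5 + 3
  5 = 1 · 3 + 2
  3 = 1 · 2 + 1
  2 = 2 · 1 + 0
gcd(181, 93) = 1.
Track Bezout coefficients alongside the remainders: start with r₀ = 181 = a·1 + b·0 (s = 1, t = 0) and r₁ = 93 = a·0 + b·1 (s = 0, t = 1); each new remainder r_{k+1} = r_{k-1} − q_k·r_k inherits s_{k+1} = s_{k-1} − q_k·s_k, t_{k+1} = t_{k-1} − q_k·t_k, so r_k = a·s_k + b·t_k at every step:
  q = 1: r = 88, s = 1 − 1·0 = 1, t = 0 − 1·1 = -1  (check: 181·1 + 93·(-1) = 88)
  q = 1: r = 5, s = 0 − 1·1 = -1, t = 1 − 1·(-1) = 2  (check: 181·(-1) + 93·2 = 5)
  q = 17: r = 3, s = 1 − 17·(-1) = 18, t = -1 − 17·2 = -35  (check: 181·18 + 93·(-35) = 3)
  q = 1: r = 2, s = -1 − 1·18 = -19, t = 2 − 1·(-35) = 37  (check: 181·(-19) + 93·37 = 2)
  q = 1: r = 1, s = 18 − 1·(-19) = 37, t = -35 − 1·37 = -72  (check: 181·37 + 93·(-72) = 1)
The row with r = 1 (the gcd) gives the Bezout coefficients s = 37, t = -72.
Result: 181 · (37) + 93 · (-72) = 1.

gcd(181, 93) = 1; s = 37, t = -72 (check: 181·37 + 93·(-72) = 1).


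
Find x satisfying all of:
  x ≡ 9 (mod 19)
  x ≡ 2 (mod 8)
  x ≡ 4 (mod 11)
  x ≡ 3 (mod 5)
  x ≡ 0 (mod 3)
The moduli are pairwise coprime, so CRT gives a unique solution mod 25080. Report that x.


Product of moduli M = 19 · 8 · 11 · 5 · 3 = 25080.
Merge one congruence at a time:
  Start: x ≡ 9 (mod 19).
  Combine with x ≡ 2 (mod 8); new modulus lcm = 152.
    Write x = 9 + 19·t and substitute into x ≡ 2 (mod 8): 19·t ≡ 2 − 9 = -7 (mod 8).
    Reduce coefficients mod 8: 3·t ≡ 1 (mod 8).
    The inverse of 3 mod 8 is 3 (since 3·3 = 9 = 1·8 + 1), so t ≡ 3·1 = 3 ≡ 3 (mod 8).
    Then x = 9 + 19·3 = 66, valid modulo lcm(19, 8) = 152: x ≡ 66 (mod 152).
  Combine with x ≡ 4 (mod 11); new modulus lcm = 1672.
    Write x = 66 + 152·t and substitute into x ≡ 4 (mod 11): 152·t ≡ 4 − 66 = -62 (mod 11).
    Reduce coefficients mod 11: 9·t ≡ 4 (mod 11).
    The inverse of 9 mod 11 is 5 (since 9·5 = 45 = 4·11 + 1), so t ≡ 5·4 = 20 ≡ 9 (mod 11).
    Then x = 66 + 152·9 = 1434, valid modulo lcm(152, 11) = 1672: x ≡ 1434 (mod 1672).
  Combine with x ≡ 3 (mod 5); new modulus lcm = 8360.
    Write x = 1434 + 1672·t and substitute into x ≡ 3 (mod 5): 1672·t ≡ 3 − 1434 = -1431 (mod 5).
    Reduce coefficients mod 5: 2·t ≡ 4 (mod 5).
    The inverse of 2 mod 5 is 3 (since 2·3 = 6 = 1·5 + 1), so t ≡ 3·4 = 12 ≡ 2 (mod 5).
    Then x = 1434 + 1672·2 = 4778, valid modulo lcm(1672, 5) = 8360: x ≡ 4778 (mod 8360).
  Combine with x ≡ 0 (mod 3); new modulus lcm = 25080.
    Write x = 4778 + 8360·t and substitute into x ≡ 0 (mod 3): 8360·t ≡ 0 − 4778 = -4778 (mod 3).
    Reduce coefficients mod 3: 2·t ≡ 1 (mod 3).
    The inverse of 2 mod 3 is 2 (since 2·2 = 4 = 1·3 + 1), so t ≡ 2·1 = 2 ≡ 2 (mod 3).
    Then x = 4778 + 8360·2 = 21498, valid modulo lcm(8360, 3) = 25080: x ≡ 21498 (mod 25080).
Verify against each original: 21498 mod 19 = 9, 21498 mod 8 = 2, 21498 mod 11 = 4, 21498 mod 5 = 3, 21498 mod 3 = 0.

x ≡ 21498 (mod 25080).
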